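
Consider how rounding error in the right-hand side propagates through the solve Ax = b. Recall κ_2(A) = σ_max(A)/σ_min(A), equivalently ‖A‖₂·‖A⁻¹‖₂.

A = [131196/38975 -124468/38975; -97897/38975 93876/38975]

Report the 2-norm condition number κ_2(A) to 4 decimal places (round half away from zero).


389.7500

M = AᵀA = [1071848521/60762025 -40831812/2430481; -40831812/2430481 972199456/60762025]. tr(M)=2044047977/60762025, det(M)=11316496/1519050625
char-poly roots: 841/25 and 13456/60762025
κ_2(A) = √(λ_max/λ_min) = √((841/25) / (13456/60762025)) = 389.7500


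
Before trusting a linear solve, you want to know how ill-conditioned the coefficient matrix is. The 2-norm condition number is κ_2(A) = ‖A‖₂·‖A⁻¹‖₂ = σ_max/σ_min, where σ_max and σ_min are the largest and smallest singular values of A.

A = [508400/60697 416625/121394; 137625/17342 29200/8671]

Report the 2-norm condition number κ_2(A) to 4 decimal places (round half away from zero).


161.0000

form AᵀA = [2332905625/17522596 243000000/4380649; 243000000/4380649 405105625/17522596] with trace 8100625/51842 and determinant 390625/414736
λ_max, λ_min = (8100625/51842 ± √16402500000000/671898241)/2 = 625/4, 625/103684
κ = σ_max/σ_min = (25/2)/(25/322) = 161.0000


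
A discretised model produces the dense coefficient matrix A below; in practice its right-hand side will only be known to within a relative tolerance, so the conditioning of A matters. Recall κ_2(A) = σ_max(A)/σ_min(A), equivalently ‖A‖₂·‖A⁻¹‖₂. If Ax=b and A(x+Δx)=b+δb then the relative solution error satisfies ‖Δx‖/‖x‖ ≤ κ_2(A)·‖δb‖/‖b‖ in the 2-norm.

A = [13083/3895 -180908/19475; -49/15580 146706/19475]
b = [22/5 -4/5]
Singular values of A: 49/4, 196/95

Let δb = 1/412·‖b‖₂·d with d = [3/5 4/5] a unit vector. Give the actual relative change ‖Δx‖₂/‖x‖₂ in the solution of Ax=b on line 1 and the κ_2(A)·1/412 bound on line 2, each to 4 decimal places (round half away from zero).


largest singular value 49/4, smallest 196/95
κ_2(A) = (49/4) / (196/95) = 5.9375
bound on ‖Δx‖/‖x‖: κ·ε = 5.9375·1/412 = 0.0144
solve Ax = b  →  x = [1.0174 -0.1058]
‖b‖ = 4.4721, ‖x‖ = 1.0229
re-solving with b+δb shifts x by Δx of norm 0.0053
realised ‖Δx‖/‖x‖ = 0.0051
tightness: 0.0051 against a bound of 0.0144 (unrounded ratio ≈ 0.3569)

0.0051
0.0144


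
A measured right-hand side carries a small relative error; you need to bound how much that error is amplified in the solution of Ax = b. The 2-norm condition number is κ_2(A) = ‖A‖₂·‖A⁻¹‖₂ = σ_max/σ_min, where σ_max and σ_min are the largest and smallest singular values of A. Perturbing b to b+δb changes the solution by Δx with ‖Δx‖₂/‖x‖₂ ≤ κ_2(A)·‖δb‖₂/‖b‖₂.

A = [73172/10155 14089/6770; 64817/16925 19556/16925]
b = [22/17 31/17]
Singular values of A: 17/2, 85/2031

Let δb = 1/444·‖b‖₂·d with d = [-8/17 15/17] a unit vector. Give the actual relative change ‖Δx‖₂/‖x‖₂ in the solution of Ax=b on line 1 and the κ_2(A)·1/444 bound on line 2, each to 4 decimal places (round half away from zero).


0.0050
0.4574

σ_max = 17/2, σ_min = 85/2031
κ_2(A) = (17/2) / (85/2031) = 203.1000
worst-case relative error ≤ 203.1000 × 1/444 = 0.4574
solve Ax = b  →  x = [-6.4645 23.0042]
2-norm of b is 2.2361; of x, 23.8953
re-solving with b+δb shifts x by Δx of norm 0.1203
dividing the unrounded norms, ‖Δx‖/‖x‖ = 0.0050
tightness: 0.0050 against a bound of 0.4574 (unrounded ratio ≈ 0.0110)


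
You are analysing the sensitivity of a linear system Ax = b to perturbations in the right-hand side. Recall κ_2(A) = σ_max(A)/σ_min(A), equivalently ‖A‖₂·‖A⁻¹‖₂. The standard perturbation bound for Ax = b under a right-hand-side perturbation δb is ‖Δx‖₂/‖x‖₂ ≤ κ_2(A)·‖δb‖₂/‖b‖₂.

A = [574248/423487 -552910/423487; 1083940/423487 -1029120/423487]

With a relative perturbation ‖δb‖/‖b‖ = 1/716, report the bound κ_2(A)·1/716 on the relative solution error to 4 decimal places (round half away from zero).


AᵀA = [5206528336/620557921 -4958518320/620557921; -4958518320/620557921 4722482500/620557921]; tr = 11806196/737881, det = 1600/737881
char-poly roots: 16 and 100/737881
σ_max=√16=4, σ_min=√(100/737881)=(10/859) → κ = 343.6000
bound on ‖Δx‖/‖x‖: κ·ε = 343.6000·1/716 = 0.4799

0.4799


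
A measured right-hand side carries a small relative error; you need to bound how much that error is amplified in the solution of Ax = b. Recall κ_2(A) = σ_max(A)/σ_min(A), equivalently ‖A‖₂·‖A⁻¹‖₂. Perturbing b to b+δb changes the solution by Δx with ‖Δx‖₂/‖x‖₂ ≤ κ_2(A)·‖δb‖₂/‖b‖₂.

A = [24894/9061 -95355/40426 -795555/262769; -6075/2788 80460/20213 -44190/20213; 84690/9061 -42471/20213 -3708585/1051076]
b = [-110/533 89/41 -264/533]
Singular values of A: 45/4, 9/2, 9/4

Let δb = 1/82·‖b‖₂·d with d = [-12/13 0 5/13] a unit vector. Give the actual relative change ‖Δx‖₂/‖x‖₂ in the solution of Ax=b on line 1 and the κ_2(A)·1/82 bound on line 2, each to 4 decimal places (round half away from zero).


from the listed singular values, σ₁ = 45/4, σ_n = 9/4
κ = σ_max/σ_min = (45/4)/(9/4) = 5.0000
bound on ‖Δx‖/‖x‖: κ·ε = 5.0000·1/82 = 0.0610
solve Ax = b  →  x = [-0.0784 0.3507 -0.2762]
‖b‖ = 2.2361, ‖x‖ = 0.4532
Δx = A⁻¹·δb where δb = 1/82·2.2361·d; ‖Δx‖ = 0.0121
dividing the unrounded norms, ‖Δx‖/‖x‖ = 0.0267
realised/bound (from unrounded values) ≈ 0.4385

0.0267
0.0610


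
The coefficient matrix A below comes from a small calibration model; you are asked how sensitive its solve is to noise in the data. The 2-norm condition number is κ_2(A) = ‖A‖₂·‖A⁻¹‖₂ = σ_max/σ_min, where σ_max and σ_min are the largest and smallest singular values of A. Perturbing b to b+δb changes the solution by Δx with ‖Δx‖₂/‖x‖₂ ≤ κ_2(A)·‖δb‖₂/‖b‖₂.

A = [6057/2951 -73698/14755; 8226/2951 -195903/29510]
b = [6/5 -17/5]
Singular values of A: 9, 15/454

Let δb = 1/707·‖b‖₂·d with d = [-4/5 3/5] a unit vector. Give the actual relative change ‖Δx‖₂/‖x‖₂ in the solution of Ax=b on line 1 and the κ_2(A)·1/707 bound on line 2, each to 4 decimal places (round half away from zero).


from the listed singular values, σ₁ = 9, σ_n = 15/454
condition number: 9 ÷ (15/454) = 272.4000
bound on ‖Δx‖/‖x‖: κ·ε = 272.4000·1/707 = 0.3853
solve Ax = b  →  x = [-83.9009 -34.7179]
‖b‖ = 3.6056, ‖x‖ = 90.8003
Δx = A⁻¹·δb where δb = 1/707·3.6056·d; ‖Δx‖ = 0.1544
realised ‖Δx‖/‖x‖ = 0.0017
realised/bound (from unrounded values) ≈ 0.0044

0.0017
0.3853


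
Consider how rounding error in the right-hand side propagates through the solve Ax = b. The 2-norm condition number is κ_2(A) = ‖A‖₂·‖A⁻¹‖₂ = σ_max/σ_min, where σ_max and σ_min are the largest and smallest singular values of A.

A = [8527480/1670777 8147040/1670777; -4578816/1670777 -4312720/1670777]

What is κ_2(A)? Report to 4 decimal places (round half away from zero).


338.9000

M = AᵀA = [324164259904/9659154961 308722740480/9659154961; 308722740480/9659154961 294027040000/9659154961]. tr(M)=735066944/11485321, det(M)=409600/11485321
λ_max, λ_min = (735066944/11485321 ± √540304594611572736/131912598473041)/2 = 64, 6400/11485321
κ = σ_max/σ_min = 8/(80/3389) = 338.9000


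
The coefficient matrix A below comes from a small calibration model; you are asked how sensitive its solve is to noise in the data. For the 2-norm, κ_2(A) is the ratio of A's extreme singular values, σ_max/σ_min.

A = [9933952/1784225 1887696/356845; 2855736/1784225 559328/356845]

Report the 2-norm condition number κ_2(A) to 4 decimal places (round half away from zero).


246.1000

AᵀA = [170941808704/5093534161 162796596480/5093534161; 162796596480/5093534161 155049760000/5093534161]; tr = 387623744/6056521, det = 409600/6056521
eigenvalues of AᵀA: λ = (tr ± √(tr²−4·det))/2 = 64, 6400/6056521
σ_max=√64=8, σ_min=√(6400/6056521)=(80/2461) → κ = 246.1000


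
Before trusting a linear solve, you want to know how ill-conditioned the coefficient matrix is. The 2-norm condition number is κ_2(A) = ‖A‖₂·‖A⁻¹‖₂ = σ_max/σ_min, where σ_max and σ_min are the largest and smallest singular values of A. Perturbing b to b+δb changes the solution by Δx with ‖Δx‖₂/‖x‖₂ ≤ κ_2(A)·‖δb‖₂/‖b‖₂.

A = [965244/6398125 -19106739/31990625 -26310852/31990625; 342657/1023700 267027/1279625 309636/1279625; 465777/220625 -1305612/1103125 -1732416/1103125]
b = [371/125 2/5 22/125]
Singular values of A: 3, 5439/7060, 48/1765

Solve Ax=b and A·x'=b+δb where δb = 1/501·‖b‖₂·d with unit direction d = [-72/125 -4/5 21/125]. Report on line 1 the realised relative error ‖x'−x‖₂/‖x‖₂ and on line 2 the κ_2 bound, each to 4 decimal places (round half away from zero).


largest singular value 3, smallest 48/1765
κ_2(A) = 3 / (48/1765) = 110.3125
worst-case relative error ≤ 110.3125 × 1/501 = 0.2202
solve Ax = b  →  x = [-1.6500 57.6143 -45.7504]
‖b‖ = 3.0000, ‖x‖ = 73.5882
Δx = A⁻¹·δb where δb = 1/501·3.0000·d; ‖Δx‖ = 0.2202
relative error = 0.0030
tightness: 0.0030 against a bound of 0.2202 (unrounded ratio ≈ 0.0136)

0.0030
0.2202


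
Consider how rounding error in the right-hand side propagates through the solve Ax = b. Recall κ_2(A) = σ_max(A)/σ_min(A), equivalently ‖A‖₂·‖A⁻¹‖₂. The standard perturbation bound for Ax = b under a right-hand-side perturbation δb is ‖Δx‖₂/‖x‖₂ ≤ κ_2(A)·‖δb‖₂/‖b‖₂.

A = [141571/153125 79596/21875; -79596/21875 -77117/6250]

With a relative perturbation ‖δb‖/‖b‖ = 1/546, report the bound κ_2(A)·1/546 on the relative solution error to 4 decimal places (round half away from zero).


0.1795

AᵀA = [528772777/37515625 258647202/5359375; 258647202/5359375 506794633/3062500]; tr = 8623369/48020, det = 20151121/6002500
λ_max, λ_min = (8623369/48020 ± √1858288197289689/57648010000)/2 = 4489/25, 4489/240100
κ_2(A) = √(λ_max/λ_min) = √((4489/25) / (4489/240100)) = 98.0000
κ_2(A)·‖δb‖/‖b‖ = 0.1795


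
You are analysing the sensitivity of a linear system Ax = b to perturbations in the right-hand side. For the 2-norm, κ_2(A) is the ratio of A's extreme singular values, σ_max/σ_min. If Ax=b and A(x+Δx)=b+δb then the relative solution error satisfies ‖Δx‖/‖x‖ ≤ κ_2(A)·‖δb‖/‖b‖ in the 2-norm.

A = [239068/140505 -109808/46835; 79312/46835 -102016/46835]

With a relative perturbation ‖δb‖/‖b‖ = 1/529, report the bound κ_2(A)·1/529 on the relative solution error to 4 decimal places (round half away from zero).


0.1145

AᵀA = [27055184/4694805 -12015424/1564935; -12015424/1564935 5342464/521645]; tr = 15027472/938961, det = 65536/938961
solving λ² − 15027472/938961·λ + 65536/938961 = 0 gives λ = 16, 4096/938961
κ = σ_max/σ_min = 4/(64/969) = 60.5625
worst-case relative error ≤ 60.5625 × 1/529 = 0.1145


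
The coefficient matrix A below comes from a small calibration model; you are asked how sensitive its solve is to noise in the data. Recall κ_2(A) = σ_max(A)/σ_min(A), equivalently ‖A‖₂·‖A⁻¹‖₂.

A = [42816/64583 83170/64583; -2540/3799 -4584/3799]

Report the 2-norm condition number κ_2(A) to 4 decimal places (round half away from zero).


65.5000

AᵀA = [4396816/4959529 8235360/4959529; 8235360/4959529 15445924/4959529]; tr = 68660/17161, det = 64/17161
solving λ² − 68660/17161·λ + 64/17161 = 0 gives λ = 4, 16/17161
so κ_2 = √(4 / (16/17161)) = 65.5000


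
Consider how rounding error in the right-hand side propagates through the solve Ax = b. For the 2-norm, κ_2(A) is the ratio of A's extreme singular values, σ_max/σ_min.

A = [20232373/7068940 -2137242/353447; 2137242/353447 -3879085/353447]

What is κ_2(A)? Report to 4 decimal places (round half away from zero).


M = AᵀA = [7738651431961/172906272400 -361682257797/4322656810; -361682257797/4322656810 67872331501/432265681]. tr(M)=120718283849/598291600, det(M)=635292025/23931664
solving λ² − 120718283849/598291600·λ + 635292025/23931664 = 0 gives λ = 5041/25, 3150625/23931664
κ_2(A) = √(λ_max/λ_min) = √((5041/25) / (3150625/23931664)) = 39.1360

39.1360


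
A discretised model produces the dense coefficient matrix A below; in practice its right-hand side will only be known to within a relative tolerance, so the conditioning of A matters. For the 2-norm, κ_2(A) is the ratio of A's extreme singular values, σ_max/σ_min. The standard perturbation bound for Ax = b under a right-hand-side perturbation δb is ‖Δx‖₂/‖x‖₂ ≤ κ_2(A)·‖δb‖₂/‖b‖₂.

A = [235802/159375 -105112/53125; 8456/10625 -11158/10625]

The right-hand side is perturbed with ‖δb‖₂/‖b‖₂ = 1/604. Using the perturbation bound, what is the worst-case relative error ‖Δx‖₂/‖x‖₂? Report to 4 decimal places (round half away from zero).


M = AᵀA = [248065636/87890625 -110249216/29296875; -110249216/29296875 49000196/9765625]. tr(M)=27562696/3515625, det(M)=38416/87890625
solving λ² − 27562696/3515625·λ + 38416/87890625 = 0 gives λ = 196/25, 196/3515625
κ_2(A) = √(λ_max/λ_min) = √((196/25) / (196/3515625)) = 375.0000
κ_2(A)·‖δb‖/‖b‖ = 0.6209

0.6209


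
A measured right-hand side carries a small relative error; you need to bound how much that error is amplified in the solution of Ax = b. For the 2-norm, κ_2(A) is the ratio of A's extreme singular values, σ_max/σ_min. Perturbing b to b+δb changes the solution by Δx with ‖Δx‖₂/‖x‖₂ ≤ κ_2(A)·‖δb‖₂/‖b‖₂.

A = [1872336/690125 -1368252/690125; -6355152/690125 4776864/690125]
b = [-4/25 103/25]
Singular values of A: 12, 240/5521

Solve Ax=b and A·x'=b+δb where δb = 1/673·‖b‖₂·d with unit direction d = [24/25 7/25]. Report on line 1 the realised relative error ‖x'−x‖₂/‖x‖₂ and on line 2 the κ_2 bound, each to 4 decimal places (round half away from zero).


from the listed singular values, σ₁ = 12, σ_n = 240/5521
condition number: 12 ÷ (240/5521) = 276.0500
perturbation bound = 276.0500·1/673 = 0.4102
solve Ax = b  →  x = [13.5358 18.6033]
2-norm of b is 4.1231; of x, 23.0066
with δb = [0.0059 0.0017], A·Δx = δb → ‖Δx‖ = 0.1409
dividing the unrounded norms, ‖Δx‖/‖x‖ = 0.0061
so the bound overstates the realised error by a factor of ≈ 66.9590 (computed from the unrounded values)

0.0061
0.4102


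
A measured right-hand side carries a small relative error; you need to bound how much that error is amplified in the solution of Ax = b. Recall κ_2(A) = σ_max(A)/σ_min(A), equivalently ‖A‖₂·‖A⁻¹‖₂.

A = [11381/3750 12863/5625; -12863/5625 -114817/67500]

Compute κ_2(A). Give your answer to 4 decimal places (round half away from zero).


337.5000

M = AᵀA = [73102861/5062500 164479181/15187500; 164479181/15187500 1480348729/182250000]. tr(M)=164482069/7290000, det(M)=130321/29160000
eigenvalues of AᵀA: λ = (tr ± √(tr²−4·det))/2 = 361/16, 361/1822500
so κ_2 = √((361/16) / (361/1822500)) = 337.5000


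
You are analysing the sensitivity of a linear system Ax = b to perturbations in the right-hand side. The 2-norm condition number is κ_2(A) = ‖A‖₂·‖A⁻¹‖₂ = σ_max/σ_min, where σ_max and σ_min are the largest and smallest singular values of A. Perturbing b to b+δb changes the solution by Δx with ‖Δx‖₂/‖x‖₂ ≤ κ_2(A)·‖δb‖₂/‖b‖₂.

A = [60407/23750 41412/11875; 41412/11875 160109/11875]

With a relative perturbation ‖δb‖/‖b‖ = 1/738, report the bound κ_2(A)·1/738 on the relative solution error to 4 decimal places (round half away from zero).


0.0129

form AᵀA = [16814113/902500 12609954/225625; 12609954/225625 43759753/225625] with trace 306965/1444 and determinant 707281/1444
λ_max, λ_min = (306965/1444 ± √90142256169/2085136)/2 = 841/4, 841/361
σ_max=√(841/4)=(29/2), σ_min=√(841/361)=(29/19) → κ = 9.5000
worst-case relative error ≤ 9.5000 × 1/738 = 0.0129


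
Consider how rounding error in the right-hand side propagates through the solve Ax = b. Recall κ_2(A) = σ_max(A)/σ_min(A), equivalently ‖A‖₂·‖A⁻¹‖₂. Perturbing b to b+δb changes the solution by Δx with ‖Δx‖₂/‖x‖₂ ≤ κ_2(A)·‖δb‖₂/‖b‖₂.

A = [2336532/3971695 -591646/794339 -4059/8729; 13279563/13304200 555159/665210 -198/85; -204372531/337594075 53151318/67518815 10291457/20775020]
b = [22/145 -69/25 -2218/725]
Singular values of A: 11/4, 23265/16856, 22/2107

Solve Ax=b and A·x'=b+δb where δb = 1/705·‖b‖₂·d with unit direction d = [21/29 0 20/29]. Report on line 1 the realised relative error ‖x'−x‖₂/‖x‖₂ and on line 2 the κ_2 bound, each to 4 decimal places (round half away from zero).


0.0029
0.3736

largest singular value 11/4, smallest 22/2107
condition number: (11/4) ÷ (22/2107) = 263.3750
κ_2(A)·‖δb‖/‖b‖ = 0.3736
solve Ax = b  →  x = [-155.4898 -67.1421 -89.4973]
‖b‖ = 4.1231, ‖x‖ = 191.5592
δb = ε·‖b‖·d = [0.0042 0.0000 0.0040]; solving A·Δx = δb gives ‖Δx‖ = 0.5601
realised ‖Δx‖/‖x‖ = 0.0029
realised/bound (from unrounded values) ≈ 0.0078


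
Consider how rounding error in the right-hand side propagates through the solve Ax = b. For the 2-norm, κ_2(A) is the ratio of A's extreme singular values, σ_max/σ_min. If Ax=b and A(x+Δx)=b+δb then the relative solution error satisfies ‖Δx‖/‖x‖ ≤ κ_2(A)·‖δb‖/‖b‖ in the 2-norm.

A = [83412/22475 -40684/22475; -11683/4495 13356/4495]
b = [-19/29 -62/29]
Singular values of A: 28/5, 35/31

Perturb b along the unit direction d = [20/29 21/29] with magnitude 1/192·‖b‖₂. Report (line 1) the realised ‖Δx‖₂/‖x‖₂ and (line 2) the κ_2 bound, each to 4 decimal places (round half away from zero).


0.0058
0.0258

largest singular value 28/5, smallest 35/31
condition number: (28/5) ÷ (35/31) = 4.9600
perturbation bound = 4.9600·1/192 = 0.0258
solve Ax = b  →  x = [-0.9200 -1.5243]
‖b‖₂ = 2.2361 and ‖x‖₂ = 1.7804
with δb = [0.0080 0.0084], A·Δx = δb → ‖Δx‖ = 0.0103
relative error = 0.0058
tightness: 0.0058 against a bound of 0.0258 (unrounded ratio ≈ 0.2243)


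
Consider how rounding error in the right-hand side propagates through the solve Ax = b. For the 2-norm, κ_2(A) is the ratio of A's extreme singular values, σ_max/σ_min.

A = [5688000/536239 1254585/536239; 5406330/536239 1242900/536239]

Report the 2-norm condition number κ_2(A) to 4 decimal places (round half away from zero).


AᵀA = [73224432900/341917081 16475157000/341917081; 16475157000/341917081 3708423225/341917081]; tr = 45766125/203401, det = 202500/203401
eigenvalues of AᵀA: λ = (tr ± √(tr²−4·det))/2 = 225, 900/203401
σ_max=√225=15, σ_min=√(900/203401)=(30/451) → κ = 225.5000

225.5000


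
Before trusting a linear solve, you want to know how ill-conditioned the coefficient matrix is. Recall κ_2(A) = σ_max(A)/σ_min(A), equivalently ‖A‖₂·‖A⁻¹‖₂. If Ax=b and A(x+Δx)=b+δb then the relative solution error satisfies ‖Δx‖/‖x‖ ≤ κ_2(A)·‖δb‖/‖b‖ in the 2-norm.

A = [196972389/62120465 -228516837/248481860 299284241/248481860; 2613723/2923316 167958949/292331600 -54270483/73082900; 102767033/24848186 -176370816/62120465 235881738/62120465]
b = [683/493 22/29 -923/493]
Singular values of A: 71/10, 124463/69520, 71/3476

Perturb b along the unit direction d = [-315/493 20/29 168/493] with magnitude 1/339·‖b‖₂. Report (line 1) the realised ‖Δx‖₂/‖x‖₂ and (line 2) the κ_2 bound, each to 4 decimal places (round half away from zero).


largest singular value 71/10, smallest 71/3476
condition number: (71/10) ÷ (71/3476) = 347.6000
perturbation bound = 347.6000·1/339 = 1.0254
solve Ax = b  →  x = [0.6684 -38.6225 -30.0995]
2-norm of b is 2.4495; of x, 48.9707
Δx = A⁻¹·δb where δb = 1/339·2.4495·d; ‖Δx‖ = 0.3538
dividing the unrounded norms, ‖Δx‖/‖x‖ = 0.0072
tightness: 0.0072 against a bound of 1.0254 (unrounded ratio ≈ 0.0070)

0.0072
1.0254


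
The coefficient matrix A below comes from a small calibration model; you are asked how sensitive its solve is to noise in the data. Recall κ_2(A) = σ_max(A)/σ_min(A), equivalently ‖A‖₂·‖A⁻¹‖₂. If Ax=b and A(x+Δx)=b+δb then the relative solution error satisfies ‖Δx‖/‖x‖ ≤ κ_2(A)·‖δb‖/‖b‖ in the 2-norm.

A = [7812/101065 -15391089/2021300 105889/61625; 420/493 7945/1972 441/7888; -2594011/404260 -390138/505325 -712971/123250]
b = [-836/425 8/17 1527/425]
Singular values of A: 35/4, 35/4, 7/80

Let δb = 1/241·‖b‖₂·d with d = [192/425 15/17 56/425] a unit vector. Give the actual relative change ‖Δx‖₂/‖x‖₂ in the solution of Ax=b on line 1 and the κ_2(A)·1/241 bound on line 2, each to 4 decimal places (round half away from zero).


0.4149
0.4149

σ_max = 35/4, σ_min = 7/80
κ_2(A) = (35/4) / (7/80) = 100.0000
κ_2(A)·‖δb‖/‖b‖ = 0.4149
solve Ax = b  →  x = [-0.2979 0.1842 -0.3153]
2-norm of b is 4.1231; of x, 0.4712
δb = ε·‖b‖·d = [0.0077 0.0151 0.0023]; solving A·Δx = δb gives ‖Δx‖ = 0.1955
realised ‖Δx‖/‖x‖ = 0.4149
so the bound is sharp here: realised error equals the bound


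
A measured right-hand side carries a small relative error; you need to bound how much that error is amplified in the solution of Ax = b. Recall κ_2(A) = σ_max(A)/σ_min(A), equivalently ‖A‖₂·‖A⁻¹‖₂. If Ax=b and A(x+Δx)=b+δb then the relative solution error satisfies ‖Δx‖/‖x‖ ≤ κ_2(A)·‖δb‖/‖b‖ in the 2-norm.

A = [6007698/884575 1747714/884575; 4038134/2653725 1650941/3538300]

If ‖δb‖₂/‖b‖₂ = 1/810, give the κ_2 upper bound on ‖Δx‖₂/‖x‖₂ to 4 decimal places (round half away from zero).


M = AᵀA = [202937801032/4189325625 39459719159/2792883750; 39459719159/2792883750 30694630457/7447690000]. tr(M)=5637210385/107246736, det(M)=707281/26811684
eigenvalues of AᵀA: λ = (tr ± √(tr²−4·det))/2 = 841/16, 3364/6702921
κ = σ_max/σ_min = (29/4)/(58/2589) = 323.6250
perturbation bound = 323.6250·1/810 = 0.3995

0.3995


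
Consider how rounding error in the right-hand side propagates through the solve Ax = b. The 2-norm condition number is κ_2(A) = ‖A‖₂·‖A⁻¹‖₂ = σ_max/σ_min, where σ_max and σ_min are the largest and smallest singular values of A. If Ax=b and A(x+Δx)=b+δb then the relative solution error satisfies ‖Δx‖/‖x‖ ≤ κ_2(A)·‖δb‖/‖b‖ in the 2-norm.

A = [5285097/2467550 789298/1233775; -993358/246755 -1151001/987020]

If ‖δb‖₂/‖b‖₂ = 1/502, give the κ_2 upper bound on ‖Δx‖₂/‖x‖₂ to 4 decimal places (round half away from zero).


0.5783

AᵀA = [438090871681/21068522500 63887429529/10534261250; 63887429529/10534261250 149093231401/84274090000]; tr = 3042330749/134838544, det = 3258025/539354176
solving λ² − 3042330749/134838544·λ + 3258025/539354176 = 0 gives λ = 361/16, 9025/33709636
σ_max=√(361/16)=(19/4), σ_min=√(9025/33709636)=(95/5806) → κ = 290.3000
κ_2(A)·‖δb‖/‖b‖ = 0.5783


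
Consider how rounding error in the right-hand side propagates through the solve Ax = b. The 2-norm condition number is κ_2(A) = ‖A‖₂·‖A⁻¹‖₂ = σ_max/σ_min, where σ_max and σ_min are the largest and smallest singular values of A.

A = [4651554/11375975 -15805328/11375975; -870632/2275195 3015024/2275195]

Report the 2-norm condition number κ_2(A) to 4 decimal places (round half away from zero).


392.2750

M = AᵀA = [48260352676/153879675625 -165450352032/153879675625; -165450352032/153879675625 567262349824/153879675625]. tr(M)=984836324/246207481, det(M)=25600/246207481
λ_max, λ_min = (984836324/246207481 ± √969877373423778576/60618123700365361)/2 = 4, 6400/246207481
κ_2(A) = √(λ_max/λ_min) = √(4 / (6400/246207481)) = 392.2750


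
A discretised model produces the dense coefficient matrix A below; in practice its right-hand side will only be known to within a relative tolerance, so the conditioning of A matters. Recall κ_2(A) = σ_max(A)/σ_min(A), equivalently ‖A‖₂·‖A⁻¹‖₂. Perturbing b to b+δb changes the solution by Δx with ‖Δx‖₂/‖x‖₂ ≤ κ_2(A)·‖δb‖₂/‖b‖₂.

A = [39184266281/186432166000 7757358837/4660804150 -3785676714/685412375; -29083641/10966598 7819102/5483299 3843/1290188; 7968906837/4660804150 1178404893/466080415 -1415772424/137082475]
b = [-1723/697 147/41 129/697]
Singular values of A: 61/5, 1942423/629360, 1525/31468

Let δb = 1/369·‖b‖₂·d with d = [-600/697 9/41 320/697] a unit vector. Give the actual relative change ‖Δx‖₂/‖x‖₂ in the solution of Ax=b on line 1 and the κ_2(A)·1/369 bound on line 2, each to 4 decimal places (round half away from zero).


largest singular value 61/5, smallest 1525/31468
κ = σ_max/σ_min = (61/5)/(1525/31468) = 251.7440
κ_2(A)·‖δb‖/‖b‖ = 0.6822
solve Ax = b  →  x = [27.0977 52.8737 17.4119]
2-norm of b is 4.3589; of x, 61.9119
re-solving with b+δb shifts x by Δx of norm 0.2438
relative error = 0.0039
tightness: 0.0039 against a bound of 0.6822 (unrounded ratio ≈ 0.0058)

0.0039
0.6822


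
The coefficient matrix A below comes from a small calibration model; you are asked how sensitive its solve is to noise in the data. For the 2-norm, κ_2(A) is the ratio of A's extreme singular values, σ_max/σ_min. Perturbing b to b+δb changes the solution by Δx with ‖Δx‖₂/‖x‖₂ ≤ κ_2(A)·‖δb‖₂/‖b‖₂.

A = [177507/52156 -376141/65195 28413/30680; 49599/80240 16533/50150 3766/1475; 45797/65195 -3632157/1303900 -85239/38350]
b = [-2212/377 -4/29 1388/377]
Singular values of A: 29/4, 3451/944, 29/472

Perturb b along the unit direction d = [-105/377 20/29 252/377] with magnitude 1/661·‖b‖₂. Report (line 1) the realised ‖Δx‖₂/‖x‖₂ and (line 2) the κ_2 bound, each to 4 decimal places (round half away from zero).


0.0026
0.1785

largest singular value 29/4, smallest 29/472
condition number: (29/4) ÷ (29/472) = 118.0000
κ_2(A)·‖δb‖/‖b‖ = 0.1785
solve Ax = b  →  x = [-55.6764 -29.0688 17.1786]
2-norm of b is 6.9282; of x, 65.1150
Δx = A⁻¹·δb where δb = 1/661·6.9282·d; ‖Δx‖ = 0.1706
realised ‖Δx‖/‖x‖ = 0.0026
realised/bound (from unrounded values) ≈ 0.0147


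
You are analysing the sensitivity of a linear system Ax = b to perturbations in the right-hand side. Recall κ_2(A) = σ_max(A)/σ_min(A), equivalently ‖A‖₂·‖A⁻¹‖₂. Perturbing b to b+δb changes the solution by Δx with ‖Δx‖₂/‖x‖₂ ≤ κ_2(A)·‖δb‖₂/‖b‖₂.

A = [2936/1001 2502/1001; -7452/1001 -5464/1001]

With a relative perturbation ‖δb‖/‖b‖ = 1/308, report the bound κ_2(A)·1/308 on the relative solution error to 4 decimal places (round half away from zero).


M = AᵀA = [379600/5929 284400/5929; 284400/5929 213700/5929]. tr(M)=593300/5929, det(M)=40000/5929
solving λ² − 593300/5929·λ + 40000/5929 = 0 gives λ = 100, 400/5929
σ_max=√100=10, σ_min=√(400/5929)=(20/77) → κ = 38.5000
bound on ‖Δx‖/‖x‖: κ·ε = 38.5000·1/308 = 0.1250

0.1250


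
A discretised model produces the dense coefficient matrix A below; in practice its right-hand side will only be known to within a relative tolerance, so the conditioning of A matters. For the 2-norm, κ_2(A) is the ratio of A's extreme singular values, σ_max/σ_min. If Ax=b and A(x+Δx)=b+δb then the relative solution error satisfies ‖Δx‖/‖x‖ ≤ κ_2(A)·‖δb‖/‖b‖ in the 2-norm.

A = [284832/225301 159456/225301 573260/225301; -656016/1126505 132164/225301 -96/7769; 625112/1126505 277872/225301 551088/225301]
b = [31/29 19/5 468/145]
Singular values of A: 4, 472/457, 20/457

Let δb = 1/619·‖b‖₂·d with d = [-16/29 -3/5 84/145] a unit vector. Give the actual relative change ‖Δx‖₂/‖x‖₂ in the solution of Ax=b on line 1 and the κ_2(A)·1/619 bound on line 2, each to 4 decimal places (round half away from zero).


σ_max = 4, σ_min = 20/457
condition number: 4 ÷ (20/457) = 91.4000
κ_2(A)·‖δb‖/‖b‖ = 0.1477
solve Ax = b  →  x = [11.3436 17.5264 -10.0912]
‖b‖ = 5.0990, ‖x‖ = 23.1880
with δb = [-0.0045 -0.0049 0.0048], A·Δx = δb → ‖Δx‖ = 0.1882
realised ‖Δx‖/‖x‖ = 0.0081
tightness: 0.0081 against a bound of 0.1477 (unrounded ratio ≈ 0.0550)

0.0081
0.1477


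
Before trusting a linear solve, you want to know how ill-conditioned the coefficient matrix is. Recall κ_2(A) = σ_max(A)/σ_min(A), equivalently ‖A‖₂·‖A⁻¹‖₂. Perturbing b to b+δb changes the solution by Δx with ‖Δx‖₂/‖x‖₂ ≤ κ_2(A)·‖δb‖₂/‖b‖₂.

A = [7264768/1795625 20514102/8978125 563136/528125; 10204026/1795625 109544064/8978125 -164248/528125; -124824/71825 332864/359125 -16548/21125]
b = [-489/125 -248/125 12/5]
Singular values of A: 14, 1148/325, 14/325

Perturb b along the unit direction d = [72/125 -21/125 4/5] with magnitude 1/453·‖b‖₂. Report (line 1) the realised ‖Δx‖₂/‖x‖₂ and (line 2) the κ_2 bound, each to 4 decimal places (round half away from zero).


0.2223
0.7174

largest singular value 14, smallest 14/325
κ_2(A) = 14 / (14/325) = 325.0000
worst-case relative error ≤ 325.0000 × 1/453 = 0.7174
solve Ax = b  →  x = [-1.0232 0.3028 -0.4355]
2-norm of b is 5.0000; of x, 1.1525
Δx = A⁻¹·δb where δb = 1/453·5.0000·d; ‖Δx‖ = 0.2562
dividing the unrounded norms, ‖Δx‖/‖x‖ = 0.2223
so the bound overstates the realised error by a factor of ≈ 3.2270 (computed from the unrounded values)


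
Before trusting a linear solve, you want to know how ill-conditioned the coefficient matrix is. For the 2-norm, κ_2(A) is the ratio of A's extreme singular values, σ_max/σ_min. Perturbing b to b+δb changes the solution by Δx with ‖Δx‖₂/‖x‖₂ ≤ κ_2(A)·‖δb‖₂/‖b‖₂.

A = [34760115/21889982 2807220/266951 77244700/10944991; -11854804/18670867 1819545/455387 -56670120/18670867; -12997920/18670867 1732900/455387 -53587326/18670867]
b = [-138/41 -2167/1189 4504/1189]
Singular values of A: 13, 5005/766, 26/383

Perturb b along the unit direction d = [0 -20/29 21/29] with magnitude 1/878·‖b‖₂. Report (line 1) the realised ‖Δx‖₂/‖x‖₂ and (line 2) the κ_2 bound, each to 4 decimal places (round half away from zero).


0.0015
0.2181

largest singular value 13, smallest 26/383
κ = σ_max/σ_min = 13/(26/383) = 191.5000
κ_2(A)·‖δb‖/‖b‖ = 0.2181
solve Ax = b  →  x = [-57.5691 -0.0596 12.5649]
‖b‖₂ = 5.3852 and ‖x‖₂ = 58.9243
δb = ε·‖b‖·d = [0.0000 -0.0042 0.0044]; solving A·Δx = δb gives ‖Δx‖ = 0.0904
relative error = 0.0015
tightness: 0.0015 against a bound of 0.2181 (unrounded ratio ≈ 0.0070)


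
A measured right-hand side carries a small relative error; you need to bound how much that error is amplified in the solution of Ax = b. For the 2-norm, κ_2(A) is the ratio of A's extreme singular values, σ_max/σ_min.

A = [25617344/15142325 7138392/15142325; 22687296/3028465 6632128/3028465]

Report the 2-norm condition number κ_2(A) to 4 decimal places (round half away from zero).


369.3250

M = AᵀA = [8045260742656/136400955625 2346515716608/136400955625; 2346515716608/136400955625 684464417344/136400955625]. tr(M)=13967560256/218241529, det(M)=6553600/218241529
char-poly roots: 64 and 102400/218241529
κ_2(A) = √(λ_max/λ_min) = √(64 / (102400/218241529)) = 369.3250


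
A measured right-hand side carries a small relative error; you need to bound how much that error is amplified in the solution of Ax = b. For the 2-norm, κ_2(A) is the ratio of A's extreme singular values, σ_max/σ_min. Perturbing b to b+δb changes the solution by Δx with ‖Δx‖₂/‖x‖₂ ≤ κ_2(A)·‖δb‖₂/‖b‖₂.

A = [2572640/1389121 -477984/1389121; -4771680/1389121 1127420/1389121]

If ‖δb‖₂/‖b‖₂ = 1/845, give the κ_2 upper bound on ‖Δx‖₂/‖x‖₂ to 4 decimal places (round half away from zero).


form AᵀA = [101686528000/6677014369 -22869786240/6677014369; -22869786240/6677014369 5188735504/6677014369] with trace 63578384/3972049 and determinant 409600/3972049
eigenvalues of AᵀA: λ = (tr ± √(tr²−4·det))/2 = 16, 25600/3972049
σ_max=√16=4, σ_min=√(25600/3972049)=(160/1993) → κ = 49.8250
bound on ‖Δx‖/‖x‖: κ·ε = 49.8250·1/845 = 0.0590

0.0590


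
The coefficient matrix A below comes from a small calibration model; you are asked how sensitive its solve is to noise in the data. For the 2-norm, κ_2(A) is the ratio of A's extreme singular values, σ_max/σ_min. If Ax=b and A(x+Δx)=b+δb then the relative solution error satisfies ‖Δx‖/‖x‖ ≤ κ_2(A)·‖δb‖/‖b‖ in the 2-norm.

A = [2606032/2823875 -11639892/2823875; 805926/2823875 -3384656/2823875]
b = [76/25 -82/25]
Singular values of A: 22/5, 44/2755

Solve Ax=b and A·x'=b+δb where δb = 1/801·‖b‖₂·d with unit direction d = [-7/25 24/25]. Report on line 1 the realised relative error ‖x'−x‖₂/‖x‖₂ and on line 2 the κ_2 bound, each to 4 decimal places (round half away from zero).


from the listed singular values, σ₁ = 22/5, σ_n = 44/2755
κ_2(A) = (22/5) / (44/2755) = 275.5000
bound on ‖Δx‖/‖x‖: κ·ε = 275.5000·1/801 = 0.3439
solve Ax = b  →  x = [-244.2461 -55.4213]
‖b‖₂ = 4.4721 and ‖x‖₂ = 250.4550
Δx = A⁻¹·δb where δb = 1/801·4.4721·d; ‖Δx‖ = 0.3496
dividing the unrounded norms, ‖Δx‖/‖x‖ = 0.0014
so the bound overstates the realised error by a factor of ≈ 246.4151 (computed from the unrounded values)

0.0014
0.3439


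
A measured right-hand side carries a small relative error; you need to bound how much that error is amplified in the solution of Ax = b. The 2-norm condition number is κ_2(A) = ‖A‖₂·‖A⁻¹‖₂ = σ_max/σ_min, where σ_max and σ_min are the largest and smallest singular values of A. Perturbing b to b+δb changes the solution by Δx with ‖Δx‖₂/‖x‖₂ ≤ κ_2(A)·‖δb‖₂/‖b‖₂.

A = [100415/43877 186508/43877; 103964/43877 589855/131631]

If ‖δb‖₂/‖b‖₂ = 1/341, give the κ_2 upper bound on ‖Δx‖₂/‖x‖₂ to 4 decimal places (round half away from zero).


0.7830

M = AᵀA = [24841481/2289169 139724480/6867507; 139724480/6867507 785964361/20602521]. tr(M)=3493210/71289, det(M)=2401/71289
λ_max, λ_min = (3493210/71289 ± √12201831444544/5082121521)/2 = 49, 49/71289
κ_2(A) = √(λ_max/λ_min) = √(49 / (49/71289)) = 267.0000
bound on ‖Δx‖/‖x‖: κ·ε = 267.0000·1/341 = 0.7830


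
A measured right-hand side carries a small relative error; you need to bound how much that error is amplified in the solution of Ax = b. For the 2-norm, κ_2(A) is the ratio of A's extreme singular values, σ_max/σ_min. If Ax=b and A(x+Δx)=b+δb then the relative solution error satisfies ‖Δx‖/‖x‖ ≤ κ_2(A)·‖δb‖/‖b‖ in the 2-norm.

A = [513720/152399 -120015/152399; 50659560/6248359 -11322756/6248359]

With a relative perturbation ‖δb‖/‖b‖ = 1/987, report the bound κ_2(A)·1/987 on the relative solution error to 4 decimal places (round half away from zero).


M = AᵀA = [17810773776000/231017693449 -4007375081640/231017693449; -4007375081640/231017693449 901877250969/231017693449]. tr(M)=11131856649/137428729, det(M)=10497600/137428729
char-poly roots: 81 and 129600/137428729
κ = σ_max/σ_min = 9/(360/11723) = 293.0750
perturbation bound = 293.0750·1/987 = 0.2969

0.2969


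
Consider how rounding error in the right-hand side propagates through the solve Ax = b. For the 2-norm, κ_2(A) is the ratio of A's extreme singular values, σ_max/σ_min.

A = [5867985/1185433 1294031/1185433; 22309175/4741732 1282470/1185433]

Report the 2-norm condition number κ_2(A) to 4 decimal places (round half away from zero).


223.3280

AᵀA = [1246886155225/26734866064 35067934395/3341858258; 35067934395/3341858258 3946784221/1670929129]; tr = 779318681/15904144, det = 765625/15904144
λ_max, λ_min = (779318681/15904144 ± √607288900114579761/252941796372736)/2 = 49, 15625/15904144
so κ_2 = √(49 / (15625/15904144)) = 223.3280


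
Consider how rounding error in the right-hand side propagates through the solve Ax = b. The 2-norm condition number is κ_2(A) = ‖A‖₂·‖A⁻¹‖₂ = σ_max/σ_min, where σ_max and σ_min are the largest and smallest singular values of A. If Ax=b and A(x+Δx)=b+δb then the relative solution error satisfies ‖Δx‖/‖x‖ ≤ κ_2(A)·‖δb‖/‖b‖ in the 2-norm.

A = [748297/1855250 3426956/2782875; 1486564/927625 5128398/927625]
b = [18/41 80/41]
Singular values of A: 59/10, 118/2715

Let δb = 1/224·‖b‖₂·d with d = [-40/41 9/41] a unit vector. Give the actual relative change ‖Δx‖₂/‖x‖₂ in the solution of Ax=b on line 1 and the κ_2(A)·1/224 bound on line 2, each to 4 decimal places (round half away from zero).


σ_max = 59/10, σ_min = 118/2715
κ = σ_max/σ_min = (59/10)/(118/2715) = 135.7500
bound on ‖Δx‖/‖x‖: κ·ε = 135.7500·1/224 = 0.6060
solve Ax = b  →  x = [0.0949 0.3254]
‖b‖₂ = 2.0000 and ‖x‖₂ = 0.3390
re-solving with b+δb shifts x by Δx of norm 0.2054
relative error = 0.6060
realised/bound = 1 exactly: the bound is attained for this b and d

0.6060
0.6060


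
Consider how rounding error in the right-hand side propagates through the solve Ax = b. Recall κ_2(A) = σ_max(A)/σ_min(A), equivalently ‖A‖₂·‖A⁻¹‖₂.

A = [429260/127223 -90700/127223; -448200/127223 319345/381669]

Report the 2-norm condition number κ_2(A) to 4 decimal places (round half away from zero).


80.2500

form AᵀA = [457963600/19245769 -103025000/19245769; -103025000/19245769 209298025/173211921] with trace 2576425/103041 and determinant 10000/103041
char-poly roots: 25 and 400/103041
so κ_2 = √(25 / (400/103041)) = 80.2500


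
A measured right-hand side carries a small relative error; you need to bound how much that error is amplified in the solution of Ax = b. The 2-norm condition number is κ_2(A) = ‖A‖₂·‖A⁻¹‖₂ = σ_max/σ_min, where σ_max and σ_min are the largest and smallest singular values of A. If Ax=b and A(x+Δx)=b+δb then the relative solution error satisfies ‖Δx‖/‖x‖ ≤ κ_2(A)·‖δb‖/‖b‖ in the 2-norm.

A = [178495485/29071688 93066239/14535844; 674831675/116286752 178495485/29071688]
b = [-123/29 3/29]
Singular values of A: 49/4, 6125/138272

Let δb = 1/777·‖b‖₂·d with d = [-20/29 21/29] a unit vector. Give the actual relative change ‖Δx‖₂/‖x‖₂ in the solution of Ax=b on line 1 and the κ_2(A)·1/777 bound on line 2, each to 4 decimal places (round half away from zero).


0.0018
0.3559

from the listed singular values, σ₁ = 49/4, σ_n = 6125/138272
condition number: (49/4) ÷ (6125/138272) = 276.5440
worst-case relative error ≤ 276.5440 × 1/777 = 0.3559
solve Ax = b  →  x = [-49.2112 46.5296]
‖b‖₂ = 4.2426 and ‖x‖₂ = 67.7255
δb = ε·‖b‖·d = [-0.0038 0.0040]; solving A·Δx = δb gives ‖Δx‖ = 0.1233
relative error = 0.0018
tightness: 0.0018 against a bound of 0.3559 (unrounded ratio ≈ 0.0051)


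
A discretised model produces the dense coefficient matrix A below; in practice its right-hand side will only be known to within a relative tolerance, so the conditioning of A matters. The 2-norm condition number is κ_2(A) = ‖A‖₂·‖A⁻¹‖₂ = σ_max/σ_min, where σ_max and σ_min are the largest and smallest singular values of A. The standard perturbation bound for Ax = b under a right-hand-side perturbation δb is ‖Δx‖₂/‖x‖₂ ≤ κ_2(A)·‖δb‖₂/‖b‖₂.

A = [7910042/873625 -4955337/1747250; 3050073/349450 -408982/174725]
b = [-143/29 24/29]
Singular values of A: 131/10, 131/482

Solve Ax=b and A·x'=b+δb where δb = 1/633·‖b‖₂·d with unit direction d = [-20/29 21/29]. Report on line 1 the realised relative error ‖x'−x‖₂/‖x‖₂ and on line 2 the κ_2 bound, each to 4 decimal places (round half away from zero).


σ_max = 131/10, σ_min = 131/482
condition number: (131/10) ÷ (131/482) = 48.2000
bound on ‖Δx‖/‖x‖: κ·ε = 48.2000·1/633 = 0.0761
solve Ax = b  →  x = [3.9011 14.1930]
‖b‖₂ = 5.0000 and ‖x‖₂ = 14.7193
re-solving with b+δb shifts x by Δx of norm 0.0291
dividing the unrounded norms, ‖Δx‖/‖x‖ = 0.0020
so the bound overstates the realised error by a factor of ≈ 38.5647 (computed from the unrounded values)

0.0020
0.0761
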